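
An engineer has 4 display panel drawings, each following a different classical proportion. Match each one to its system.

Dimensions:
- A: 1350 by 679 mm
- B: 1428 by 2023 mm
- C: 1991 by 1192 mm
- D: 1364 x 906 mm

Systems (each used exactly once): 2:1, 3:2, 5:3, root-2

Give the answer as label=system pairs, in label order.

Ratios: A ≈ 1.988; B ≈ 1.417; C ≈ 1.670; D ≈ 1.506.
Targets: 2:1 ≈ 2.000; 3:2 ≈ 1.500; 5:3 ≈ 1.667; root-2 ≈ 1.414.

A=2:1, B=root-2, C=5:3, D=3:2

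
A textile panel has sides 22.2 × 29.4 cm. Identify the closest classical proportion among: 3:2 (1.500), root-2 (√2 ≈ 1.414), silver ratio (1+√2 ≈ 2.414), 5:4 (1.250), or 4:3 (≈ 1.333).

4:3

Ratio = 29.4 / 22.2 ≈ 1.324.
Distances: 3:2 1.500 (Δ 0.176); root-2 1.414 (Δ 0.090); silver ratio 2.414 (Δ 1.090); 5:4 1.250 (Δ 0.074); 4:3 1.333 (Δ 0.009).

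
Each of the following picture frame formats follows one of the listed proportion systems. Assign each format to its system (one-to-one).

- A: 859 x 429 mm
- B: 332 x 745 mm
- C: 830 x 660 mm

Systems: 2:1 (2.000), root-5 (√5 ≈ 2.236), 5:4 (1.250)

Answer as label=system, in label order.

A=2:1, B=root-5, C=5:4

Ratios: A ≈ 2.002; B ≈ 2.244; C ≈ 1.258.
Targets: 2:1 ≈ 2.000; root-5 ≈ 2.236; 5:4 ≈ 1.250.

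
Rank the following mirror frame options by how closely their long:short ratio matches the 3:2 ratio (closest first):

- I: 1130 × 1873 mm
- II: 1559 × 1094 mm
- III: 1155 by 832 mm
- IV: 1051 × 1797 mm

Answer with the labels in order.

II, III, I, IV

Ratios: I = 1873 / 1130 ≈ 1.658; II = 1559 / 1094 ≈ 1.425; III = 1155 / 832 ≈ 1.388; IV = 1797 / 1051 ≈ 1.710.
|Δ from 1.500|: I 0.158; II 0.075; III 0.112; IV 0.210.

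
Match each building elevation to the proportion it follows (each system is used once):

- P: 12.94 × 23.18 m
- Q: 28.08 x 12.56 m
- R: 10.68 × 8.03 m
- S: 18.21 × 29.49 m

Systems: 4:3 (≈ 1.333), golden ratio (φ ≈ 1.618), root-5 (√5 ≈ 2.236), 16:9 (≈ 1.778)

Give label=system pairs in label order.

Ratios: P ≈ 1.791; Q ≈ 2.236; R ≈ 1.330; S ≈ 1.619.
Targets: 4:3 ≈ 1.333; golden ratio ≈ 1.618; root-5 ≈ 2.236; 16:9 ≈ 1.778.

P=16:9, Q=root-5, R=4:3, S=golden ratio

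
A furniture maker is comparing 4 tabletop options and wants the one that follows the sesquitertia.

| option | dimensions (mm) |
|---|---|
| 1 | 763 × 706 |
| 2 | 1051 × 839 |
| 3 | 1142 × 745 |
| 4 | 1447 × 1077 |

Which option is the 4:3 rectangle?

Target 4:3 ≈ 1.333.
1: 1.081 (Δ0.252)  2: 1.253 (Δ0.080)  3: 1.533 (Δ0.200)  4: 1.344 (Δ0.011)

4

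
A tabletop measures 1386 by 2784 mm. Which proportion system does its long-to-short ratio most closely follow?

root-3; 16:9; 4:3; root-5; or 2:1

2:1

Ratio = 2784 / 1386 ≈ 2.009.
Distances: root-3 1.732 (Δ 0.277); 16:9 1.778 (Δ 0.231); 4:3 1.333 (Δ 0.676); root-5 2.236 (Δ 0.227); 2:1 2.000 (Δ 0.009).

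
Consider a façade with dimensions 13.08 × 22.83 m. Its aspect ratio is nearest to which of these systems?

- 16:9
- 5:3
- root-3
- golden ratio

22.83/13.08 ≈ 1.745. Nearest candidates are root-3 (1.732, off by 0.013) and 16:9 (1.778, off by 0.033).

root-3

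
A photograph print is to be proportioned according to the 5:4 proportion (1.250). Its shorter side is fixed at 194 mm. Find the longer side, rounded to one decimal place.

242.5 mm

5:4 = 1.25000.
Longer side = 194 × 1.25000 ≈ 242.500 → 242.5 mm.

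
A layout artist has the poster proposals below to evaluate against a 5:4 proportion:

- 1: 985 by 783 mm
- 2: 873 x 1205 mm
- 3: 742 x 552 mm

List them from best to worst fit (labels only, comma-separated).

1: 985/783 ≈ 1.258 → |1.258 − 1.250| = 0.008
2: 1205/873 ≈ 1.380 → |1.380 − 1.250| = 0.130
3: 742/552 ≈ 1.344 → |1.344 − 1.250| = 0.094

1, 3, 2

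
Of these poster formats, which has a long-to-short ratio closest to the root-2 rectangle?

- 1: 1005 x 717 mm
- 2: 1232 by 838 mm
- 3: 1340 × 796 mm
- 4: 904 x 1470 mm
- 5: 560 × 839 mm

Ratios (long/short): 1 ≈ 1.402; 2 ≈ 1.470; 3 ≈ 1.683; 4 ≈ 1.626; 5 ≈ 1.498.
root-2 ≈ 1.414; option 1 is nearest (Δ 0.012).

1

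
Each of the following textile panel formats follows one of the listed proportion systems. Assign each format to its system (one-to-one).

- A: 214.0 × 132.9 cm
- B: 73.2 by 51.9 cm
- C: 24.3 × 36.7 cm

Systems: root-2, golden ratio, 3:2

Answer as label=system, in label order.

A=golden ratio, B=root-2, C=3:2

Ratios: A ≈ 1.610; B ≈ 1.410; C ≈ 1.510.
Targets: root-2 ≈ 1.414; golden ratio ≈ 1.618; 3:2 ≈ 1.500.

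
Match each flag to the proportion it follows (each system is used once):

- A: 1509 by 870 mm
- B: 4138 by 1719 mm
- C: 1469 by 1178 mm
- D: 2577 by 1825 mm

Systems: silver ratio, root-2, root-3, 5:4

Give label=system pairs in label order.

Ratios: A ≈ 1.734; B ≈ 2.407; C ≈ 1.247; D ≈ 1.412.
Targets: silver ratio ≈ 2.414; root-2 ≈ 1.414; root-3 ≈ 1.732; 5:4 ≈ 1.250.

A=root-3, B=silver ratio, C=5:4, D=root-2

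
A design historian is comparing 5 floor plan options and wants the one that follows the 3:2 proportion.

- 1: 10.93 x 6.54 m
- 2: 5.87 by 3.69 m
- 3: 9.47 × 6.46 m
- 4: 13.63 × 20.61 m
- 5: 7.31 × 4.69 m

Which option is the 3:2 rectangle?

Target 3:2 ≈ 1.500.
1: 1.671 (Δ0.171)  2: 1.591 (Δ0.091)  3: 1.466 (Δ0.034)  4: 1.512 (Δ0.012)  5: 1.559 (Δ0.059)

4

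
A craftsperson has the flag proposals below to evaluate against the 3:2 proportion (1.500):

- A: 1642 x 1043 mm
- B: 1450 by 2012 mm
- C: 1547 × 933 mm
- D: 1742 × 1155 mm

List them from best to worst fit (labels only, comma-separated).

Ratios: A = 1642 / 1043 ≈ 1.574; B = 2012 / 1450 ≈ 1.388; C = 1547 / 933 ≈ 1.658; D = 1742 / 1155 ≈ 1.508.
|Δ from 1.500|: A 0.074; B 0.112; C 0.158; D 0.008.

D, A, B, C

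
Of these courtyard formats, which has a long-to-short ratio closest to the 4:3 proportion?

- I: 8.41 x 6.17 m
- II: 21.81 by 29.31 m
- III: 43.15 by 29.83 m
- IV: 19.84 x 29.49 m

Ratios (long/short): I ≈ 1.363; II ≈ 1.344; III ≈ 1.447; IV ≈ 1.486.
4:3 ≈ 1.333; option II is nearest (Δ 0.011).

II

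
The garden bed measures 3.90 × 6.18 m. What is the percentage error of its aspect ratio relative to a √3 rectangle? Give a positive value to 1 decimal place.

8.5%

Ratio = 6.18 / 3.90 ≈ 1.5846.
Ideal root-3 ≈ 1.7321. |1.5846 − 1.7321| / 1.7321 ≈ 8.52% → 8.5%.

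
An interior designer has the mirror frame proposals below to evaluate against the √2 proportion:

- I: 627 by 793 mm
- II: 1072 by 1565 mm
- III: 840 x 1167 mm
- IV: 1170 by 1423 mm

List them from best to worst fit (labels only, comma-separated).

Ratios: I = 793 / 627 ≈ 1.265; II = 1565 / 1072 ≈ 1.460; III = 1167 / 840 ≈ 1.389; IV = 1423 / 1170 ≈ 1.216.
|Δ from 1.414|: I 0.149; II 0.046; III 0.025; IV 0.198.

III, II, I, IV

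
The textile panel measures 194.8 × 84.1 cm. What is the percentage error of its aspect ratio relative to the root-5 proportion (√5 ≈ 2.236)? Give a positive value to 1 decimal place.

3.6%

Ratio = 194.8 / 84.1 ≈ 2.3163.
Ideal root-5 ≈ 2.2361. |2.3163 − 2.2361| / 2.2361 ≈ 3.59% → 3.6%.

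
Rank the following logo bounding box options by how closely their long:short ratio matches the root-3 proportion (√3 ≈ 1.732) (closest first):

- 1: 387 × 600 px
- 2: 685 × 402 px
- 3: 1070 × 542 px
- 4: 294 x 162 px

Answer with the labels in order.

Ratios: 1 = 600 / 387 ≈ 1.550; 2 = 685 / 402 ≈ 1.704; 3 = 1070 / 542 ≈ 1.974; 4 = 294 / 162 ≈ 1.815.
|Δ from 1.732|: 1 0.182; 2 0.028; 3 0.242; 4 0.083.

2, 4, 1, 3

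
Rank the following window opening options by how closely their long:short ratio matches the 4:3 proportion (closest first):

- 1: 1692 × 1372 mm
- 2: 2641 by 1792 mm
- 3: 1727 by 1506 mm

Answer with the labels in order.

1, 2, 3

1: 1692/1372 ≈ 1.233 → |1.233 − 1.333| = 0.100
2: 2641/1792 ≈ 1.474 → |1.474 − 1.333| = 0.141
3: 1727/1506 ≈ 1.147 → |1.147 − 1.333| = 0.186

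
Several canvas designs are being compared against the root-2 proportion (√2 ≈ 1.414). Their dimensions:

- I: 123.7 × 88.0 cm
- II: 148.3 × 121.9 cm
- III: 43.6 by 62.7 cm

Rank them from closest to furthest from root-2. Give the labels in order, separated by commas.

I: 123.7/88.0 ≈ 1.406 → |1.406 − 1.414| = 0.008
II: 148.3/121.9 ≈ 1.217 → |1.217 − 1.414| = 0.197
III: 62.7/43.6 ≈ 1.438 → |1.438 − 1.414| = 0.024

I, III, II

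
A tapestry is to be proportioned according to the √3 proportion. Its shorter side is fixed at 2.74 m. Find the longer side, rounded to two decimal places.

4.75 m

root-3 ≈ 1.73205.
Longer side = 2.74 × 1.73205 ≈ 4.7458 → 4.75 m.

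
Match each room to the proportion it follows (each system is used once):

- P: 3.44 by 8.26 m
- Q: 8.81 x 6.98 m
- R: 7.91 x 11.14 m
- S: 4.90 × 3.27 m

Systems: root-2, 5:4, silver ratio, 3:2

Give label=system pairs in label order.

P = 8.26/3.44 ≈ 2.401 → silver ratio (2.414)
Q = 8.81/6.98 ≈ 1.262 → 5:4 (1.250)
R = 11.14/7.91 ≈ 1.408 → root-2 (1.414)
S = 4.90/3.27 ≈ 1.498 → 3:2 (1.500)

P=silver ratio, Q=5:4, R=root-2, S=3:2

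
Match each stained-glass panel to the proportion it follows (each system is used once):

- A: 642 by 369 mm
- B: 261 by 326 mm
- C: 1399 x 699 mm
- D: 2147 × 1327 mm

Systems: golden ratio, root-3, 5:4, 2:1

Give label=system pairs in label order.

A=root-3, B=5:4, C=2:1, D=golden ratio

A = 642/369 ≈ 1.740 → root-3 (1.732)
B = 326/261 ≈ 1.249 → 5:4 (1.250)
C = 1399/699 ≈ 2.001 → 2:1 (2.000)
D = 2147/1327 ≈ 1.618 → golden ratio (1.618)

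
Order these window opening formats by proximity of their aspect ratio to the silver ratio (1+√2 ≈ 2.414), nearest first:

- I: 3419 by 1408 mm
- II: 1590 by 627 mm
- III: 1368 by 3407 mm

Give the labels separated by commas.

I, III, II

I: 3419/1408 ≈ 2.428 → |2.428 − 2.414| = 0.014
II: 1590/627 ≈ 2.536 → |2.536 − 2.414| = 0.122
III: 3407/1368 ≈ 2.490 → |2.490 − 2.414| = 0.076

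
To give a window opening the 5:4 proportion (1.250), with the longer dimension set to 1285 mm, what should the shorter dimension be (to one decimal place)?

5:4 = 1.25000.
Shorter side = 1285 ÷ 1.25000 ≈ 1028.000 → 1028.0 mm.

1028.0 mm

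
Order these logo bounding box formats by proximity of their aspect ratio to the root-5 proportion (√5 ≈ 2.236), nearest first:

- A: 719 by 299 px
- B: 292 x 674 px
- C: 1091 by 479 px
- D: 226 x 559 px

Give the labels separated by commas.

C, B, A, D

Ratios: A = 719 / 299 ≈ 2.405; B = 674 / 292 ≈ 2.308; C = 1091 / 479 ≈ 2.278; D = 559 / 226 ≈ 2.473.
|Δ from 2.236|: A 0.169; B 0.072; C 0.042; D 0.237.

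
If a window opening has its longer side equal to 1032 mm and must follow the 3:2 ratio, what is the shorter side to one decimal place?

688.0 mm

3:2 = 1.50000.
Shorter side = 1032 ÷ 1.50000 ≈ 688.000 → 688.0 mm.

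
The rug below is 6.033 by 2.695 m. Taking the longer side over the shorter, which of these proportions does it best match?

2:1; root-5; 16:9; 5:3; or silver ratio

root-5

Ratio = 6.033 / 2.695 ≈ 2.239.
Distances: 2:1 2.000 (Δ 0.239); root-5 2.236 (Δ 0.003); 16:9 1.778 (Δ 0.461); 5:3 1.667 (Δ 0.572); silver ratio 2.414 (Δ 0.175).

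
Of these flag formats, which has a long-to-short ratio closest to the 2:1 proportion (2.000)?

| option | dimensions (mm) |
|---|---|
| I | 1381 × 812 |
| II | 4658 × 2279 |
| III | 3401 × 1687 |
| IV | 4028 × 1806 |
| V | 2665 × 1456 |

III

Ratios (long/short): I ≈ 1.701; II ≈ 2.044; III ≈ 2.016; IV ≈ 2.230; V ≈ 1.830.
2:1 ≈ 2.000; option III is nearest (Δ 0.016).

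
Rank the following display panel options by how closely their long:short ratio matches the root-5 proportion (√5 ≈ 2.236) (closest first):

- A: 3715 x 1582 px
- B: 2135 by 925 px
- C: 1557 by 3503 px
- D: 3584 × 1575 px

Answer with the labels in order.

C, D, B, A

Ratios: A = 3715 / 1582 ≈ 2.348; B = 2135 / 925 ≈ 2.308; C = 3503 / 1557 ≈ 2.250; D = 3584 / 1575 ≈ 2.276.
|Δ from 2.236|: A 0.112; B 0.072; C 0.014; D 0.040.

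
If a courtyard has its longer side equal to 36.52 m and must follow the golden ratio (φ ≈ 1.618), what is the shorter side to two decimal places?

golden ratio ≈ 1.61803.
Shorter side = 36.52 ÷ 1.61803 ≈ 22.5707 → 22.57 m.

22.57 m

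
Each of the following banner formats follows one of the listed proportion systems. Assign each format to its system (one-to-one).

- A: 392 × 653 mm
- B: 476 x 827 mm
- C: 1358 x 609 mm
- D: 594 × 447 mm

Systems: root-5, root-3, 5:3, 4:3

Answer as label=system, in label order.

A = 653/392 ≈ 1.666 → 5:3 (1.667)
B = 827/476 ≈ 1.737 → root-3 (1.732)
C = 1358/609 ≈ 2.230 → root-5 (2.236)
D = 594/447 ≈ 1.329 → 4:3 (1.333)

A=5:3, B=root-3, C=root-5, D=4:3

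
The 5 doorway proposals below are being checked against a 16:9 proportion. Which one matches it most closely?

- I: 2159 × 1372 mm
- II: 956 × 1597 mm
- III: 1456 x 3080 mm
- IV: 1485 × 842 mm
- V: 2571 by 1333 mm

IV

Target 16:9 ≈ 1.778.
I: 1.574 (Δ0.204)  II: 1.671 (Δ0.107)  III: 2.115 (Δ0.337)  IV: 1.764 (Δ0.014)  V: 1.929 (Δ0.151)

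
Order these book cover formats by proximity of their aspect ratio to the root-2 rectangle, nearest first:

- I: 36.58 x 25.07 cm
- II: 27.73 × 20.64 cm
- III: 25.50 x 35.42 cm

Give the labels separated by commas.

III, I, II

I: 36.58/25.07 ≈ 1.459 → |1.459 − 1.414| = 0.045
II: 27.73/20.64 ≈ 1.344 → |1.344 − 1.414| = 0.070
III: 35.42/25.50 ≈ 1.389 → |1.389 − 1.414| = 0.025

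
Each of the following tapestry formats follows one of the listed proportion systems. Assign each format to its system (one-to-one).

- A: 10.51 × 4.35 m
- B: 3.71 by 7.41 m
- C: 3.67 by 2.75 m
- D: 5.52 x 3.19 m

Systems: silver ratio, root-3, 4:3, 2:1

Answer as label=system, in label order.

A = 10.51/4.35 ≈ 2.416 → silver ratio (2.414)
B = 7.41/3.71 ≈ 1.997 → 2:1 (2.000)
C = 3.67/2.75 ≈ 1.335 → 4:3 (1.333)
D = 5.52/3.19 ≈ 1.730 → root-3 (1.732)

A=silver ratio, B=2:1, C=4:3, D=root-3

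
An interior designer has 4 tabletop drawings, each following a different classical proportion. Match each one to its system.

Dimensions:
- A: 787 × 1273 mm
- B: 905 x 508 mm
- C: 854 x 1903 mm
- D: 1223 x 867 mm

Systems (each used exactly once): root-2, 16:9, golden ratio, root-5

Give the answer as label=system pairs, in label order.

A=golden ratio, B=16:9, C=root-5, D=root-2

A = 1273/787 ≈ 1.618 → golden ratio (1.618)
B = 905/508 ≈ 1.781 → 16:9 (1.778)
C = 1903/854 ≈ 2.228 → root-5 (2.236)
D = 1223/867 ≈ 1.411 → root-2 (1.414)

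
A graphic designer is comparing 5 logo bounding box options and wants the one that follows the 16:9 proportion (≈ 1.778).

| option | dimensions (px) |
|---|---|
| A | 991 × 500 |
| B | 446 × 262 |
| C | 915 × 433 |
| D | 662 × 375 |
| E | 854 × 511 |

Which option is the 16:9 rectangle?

D

Target 16:9 ≈ 1.778.
A: 1.982 (Δ0.204)  B: 1.702 (Δ0.076)  C: 2.113 (Δ0.335)  D: 1.765 (Δ0.013)  E: 1.671 (Δ0.107)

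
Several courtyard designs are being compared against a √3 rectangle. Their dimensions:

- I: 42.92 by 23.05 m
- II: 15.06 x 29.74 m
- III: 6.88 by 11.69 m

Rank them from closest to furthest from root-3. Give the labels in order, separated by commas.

Ratios: I = 42.92 / 23.05 ≈ 1.862; II = 29.74 / 15.06 ≈ 1.975; III = 11.69 / 6.88 ≈ 1.699.
|Δ from 1.732|: I 0.130; II 0.243; III 0.033.

III, I, II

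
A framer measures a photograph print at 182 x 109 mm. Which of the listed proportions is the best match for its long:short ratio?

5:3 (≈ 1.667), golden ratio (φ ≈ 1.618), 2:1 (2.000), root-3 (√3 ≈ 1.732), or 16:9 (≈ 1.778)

182/109 ≈ 1.670. Nearest candidates are 5:3 (1.667, off by 0.003) and golden ratio (1.618, off by 0.052).

5:3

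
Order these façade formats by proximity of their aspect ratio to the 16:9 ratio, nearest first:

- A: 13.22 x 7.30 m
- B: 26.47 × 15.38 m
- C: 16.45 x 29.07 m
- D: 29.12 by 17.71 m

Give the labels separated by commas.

A: 13.22/7.30 ≈ 1.811 → |1.811 − 1.778| = 0.033
B: 26.47/15.38 ≈ 1.721 → |1.721 − 1.778| = 0.057
C: 29.07/16.45 ≈ 1.767 → |1.767 − 1.778| = 0.011
D: 29.12/17.71 ≈ 1.644 → |1.644 − 1.778| = 0.134

C, A, B, D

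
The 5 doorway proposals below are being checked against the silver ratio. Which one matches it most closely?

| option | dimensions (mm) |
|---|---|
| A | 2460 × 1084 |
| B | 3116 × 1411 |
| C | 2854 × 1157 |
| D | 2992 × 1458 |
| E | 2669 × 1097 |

E

Target silver ratio ≈ 2.414.
A: 2.269 (Δ0.145)  B: 2.208 (Δ0.206)  C: 2.467 (Δ0.053)  D: 2.052 (Δ0.362)  E: 2.433 (Δ0.019)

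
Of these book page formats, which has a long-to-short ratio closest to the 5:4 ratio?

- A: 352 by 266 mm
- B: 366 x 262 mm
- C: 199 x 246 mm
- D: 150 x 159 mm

Target 5:4 ≈ 1.250.
A: 1.323 (Δ0.073)  B: 1.397 (Δ0.147)  C: 1.236 (Δ0.014)  D: 1.060 (Δ0.190)

C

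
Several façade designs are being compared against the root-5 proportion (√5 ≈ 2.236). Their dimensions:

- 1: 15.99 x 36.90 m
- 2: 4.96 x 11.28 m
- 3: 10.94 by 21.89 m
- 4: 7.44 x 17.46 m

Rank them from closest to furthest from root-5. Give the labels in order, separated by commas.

2, 1, 4, 3

Ratios: 1 = 36.90 / 15.99 ≈ 2.308; 2 = 11.28 / 4.96 ≈ 2.274; 3 = 21.89 / 10.94 ≈ 2.001; 4 = 17.46 / 7.44 ≈ 2.347.
|Δ from 2.236|: 1 0.072; 2 0.038; 3 0.235; 4 0.111.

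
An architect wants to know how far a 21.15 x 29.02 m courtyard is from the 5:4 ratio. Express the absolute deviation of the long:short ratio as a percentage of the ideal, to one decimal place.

Ratio = 29.02 / 21.15 ≈ 1.3721.
Ideal 5:4 = 1.2500. |1.3721 − 1.2500| / 1.2500 ≈ 9.77% → 9.8%.

9.8%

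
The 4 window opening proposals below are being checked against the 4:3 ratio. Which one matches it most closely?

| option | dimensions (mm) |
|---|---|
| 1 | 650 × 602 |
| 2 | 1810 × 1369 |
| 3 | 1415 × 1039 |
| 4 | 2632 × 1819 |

Target 4:3 ≈ 1.333.
1: 1.080 (Δ0.253)  2: 1.322 (Δ0.011)  3: 1.362 (Δ0.029)  4: 1.447 (Δ0.114)

2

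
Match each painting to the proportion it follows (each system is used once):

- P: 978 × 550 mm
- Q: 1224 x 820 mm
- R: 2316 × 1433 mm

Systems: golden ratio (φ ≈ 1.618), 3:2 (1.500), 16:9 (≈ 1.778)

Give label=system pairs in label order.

P=16:9, Q=3:2, R=golden ratio

Ratios: P ≈ 1.778; Q ≈ 1.493; R ≈ 1.616.
Targets: golden ratio ≈ 1.618; 3:2 ≈ 1.500; 16:9 ≈ 1.778.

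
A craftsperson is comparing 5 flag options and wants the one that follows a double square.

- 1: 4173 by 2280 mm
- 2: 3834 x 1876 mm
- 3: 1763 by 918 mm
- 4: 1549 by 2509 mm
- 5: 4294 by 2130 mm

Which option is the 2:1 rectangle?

5

Target 2:1 ≈ 2.000.
1: 1.830 (Δ0.170)  2: 2.044 (Δ0.044)  3: 1.920 (Δ0.080)  4: 1.620 (Δ0.380)  5: 2.016 (Δ0.016)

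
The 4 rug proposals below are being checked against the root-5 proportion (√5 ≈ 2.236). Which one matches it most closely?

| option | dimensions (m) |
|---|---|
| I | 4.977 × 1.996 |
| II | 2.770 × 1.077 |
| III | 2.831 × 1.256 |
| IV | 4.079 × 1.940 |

Ratios (long/short): I ≈ 2.493; II ≈ 2.572; III ≈ 2.254; IV ≈ 2.103.
root-5 ≈ 2.236; option III is nearest (Δ 0.018).

III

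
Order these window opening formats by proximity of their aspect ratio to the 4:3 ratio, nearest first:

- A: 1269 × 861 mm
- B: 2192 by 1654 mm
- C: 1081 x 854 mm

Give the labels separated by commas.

A: 1269/861 ≈ 1.474 → |1.474 − 1.333| = 0.141
B: 2192/1654 ≈ 1.325 → |1.325 − 1.333| = 0.008
C: 1081/854 ≈ 1.266 → |1.266 − 1.333| = 0.067

B, C, A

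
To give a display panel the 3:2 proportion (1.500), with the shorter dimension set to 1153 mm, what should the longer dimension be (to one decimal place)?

3:2 = 1.50000.
Longer side = 1153 × 1.50000 ≈ 1729.500 → 1729.5 mm.

1729.5 mm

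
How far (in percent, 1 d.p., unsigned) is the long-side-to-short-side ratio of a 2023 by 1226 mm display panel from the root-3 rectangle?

Ratio = 2023 / 1226 ≈ 1.6501.
Ideal root-3 ≈ 1.7321. |1.6501 − 1.7321| / 1.7321 ≈ 4.73% → 4.7%.

4.7%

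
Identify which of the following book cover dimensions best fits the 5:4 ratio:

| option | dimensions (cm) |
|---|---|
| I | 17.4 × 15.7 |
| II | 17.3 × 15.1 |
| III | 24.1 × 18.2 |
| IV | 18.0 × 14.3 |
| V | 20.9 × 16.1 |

Ratios (long/short): I ≈ 1.108; II ≈ 1.146; III ≈ 1.324; IV ≈ 1.259; V ≈ 1.298.
5:4 ≈ 1.250; option IV is nearest (Δ 0.009).

IV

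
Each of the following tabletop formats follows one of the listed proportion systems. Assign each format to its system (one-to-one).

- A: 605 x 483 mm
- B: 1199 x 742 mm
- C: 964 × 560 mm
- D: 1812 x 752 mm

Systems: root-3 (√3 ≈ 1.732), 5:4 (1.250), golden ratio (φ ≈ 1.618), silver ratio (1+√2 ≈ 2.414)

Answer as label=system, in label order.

A=5:4, B=golden ratio, C=root-3, D=silver ratio

Ratios: A ≈ 1.253; B ≈ 1.616; C ≈ 1.721; D ≈ 2.410.
Targets: root-3 ≈ 1.732; 5:4 ≈ 1.250; golden ratio ≈ 1.618; silver ratio ≈ 2.414.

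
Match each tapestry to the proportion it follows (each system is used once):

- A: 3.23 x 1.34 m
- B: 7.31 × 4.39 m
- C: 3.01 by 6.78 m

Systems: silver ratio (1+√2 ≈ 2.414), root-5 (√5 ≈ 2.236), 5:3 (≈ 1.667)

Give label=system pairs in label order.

A = 3.23/1.34 ≈ 2.410 → silver ratio (2.414)
B = 7.31/4.39 ≈ 1.665 → 5:3 (1.667)
C = 6.78/3.01 ≈ 2.252 → root-5 (2.236)

A=silver ratio, B=5:3, C=root-5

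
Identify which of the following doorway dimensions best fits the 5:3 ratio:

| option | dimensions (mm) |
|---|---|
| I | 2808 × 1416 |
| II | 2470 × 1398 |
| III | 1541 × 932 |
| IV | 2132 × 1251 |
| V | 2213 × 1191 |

III

Ratios (long/short): I ≈ 1.983; II ≈ 1.767; III ≈ 1.653; IV ≈ 1.704; V ≈ 1.858.
5:3 ≈ 1.667; option III is nearest (Δ 0.014).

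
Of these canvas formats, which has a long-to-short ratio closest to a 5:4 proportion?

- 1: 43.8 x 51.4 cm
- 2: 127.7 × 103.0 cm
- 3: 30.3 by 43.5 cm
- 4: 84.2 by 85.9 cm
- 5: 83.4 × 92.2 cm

2

Ratios (long/short): 1 ≈ 1.174; 2 ≈ 1.240; 3 ≈ 1.436; 4 ≈ 1.020; 5 ≈ 1.106.
5:4 ≈ 1.250; option 2 is nearest (Δ 0.010).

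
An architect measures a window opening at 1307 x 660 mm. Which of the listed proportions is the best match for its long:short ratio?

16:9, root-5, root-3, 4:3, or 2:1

Ratio = 1307 / 660 ≈ 1.980.
Distances: 16:9 1.778 (Δ 0.202); root-5 2.236 (Δ 0.256); root-3 1.732 (Δ 0.248); 4:3 1.333 (Δ 0.647); 2:1 2.000 (Δ 0.020).

2:1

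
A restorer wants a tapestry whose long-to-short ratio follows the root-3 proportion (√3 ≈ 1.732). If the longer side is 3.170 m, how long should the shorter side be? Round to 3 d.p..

1.830 m

root-3 ≈ 1.73205.
Shorter side = 3.170 ÷ 1.73205 ≈ 1.83020 → 1.830 m.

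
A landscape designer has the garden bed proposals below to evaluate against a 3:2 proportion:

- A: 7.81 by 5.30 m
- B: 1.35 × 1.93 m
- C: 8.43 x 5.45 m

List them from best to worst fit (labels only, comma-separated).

A: 7.81/5.30 ≈ 1.474 → |1.474 − 1.500| = 0.026
B: 1.93/1.35 ≈ 1.430 → |1.430 − 1.500| = 0.070
C: 8.43/5.45 ≈ 1.547 → |1.547 − 1.500| = 0.047

A, C, B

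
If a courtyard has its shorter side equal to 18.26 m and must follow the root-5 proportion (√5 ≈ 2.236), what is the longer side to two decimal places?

40.83 m

root-5 ≈ 2.23607.
Longer side = 18.26 × 2.23607 ≈ 40.8306 → 40.83 m.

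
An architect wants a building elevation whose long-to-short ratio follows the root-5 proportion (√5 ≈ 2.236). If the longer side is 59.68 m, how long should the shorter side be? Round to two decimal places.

root-5 ≈ 2.23607.
Shorter side = 59.68 ÷ 2.23607 ≈ 26.6897 → 26.69 m.

26.69 m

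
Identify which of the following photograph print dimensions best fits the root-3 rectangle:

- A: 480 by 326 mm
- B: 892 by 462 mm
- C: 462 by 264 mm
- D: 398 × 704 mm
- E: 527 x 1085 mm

Ratios (long/short): A ≈ 1.472; B ≈ 1.931; C ≈ 1.750; D ≈ 1.769; E ≈ 2.059.
root-3 ≈ 1.732; option C is nearest (Δ 0.018).

C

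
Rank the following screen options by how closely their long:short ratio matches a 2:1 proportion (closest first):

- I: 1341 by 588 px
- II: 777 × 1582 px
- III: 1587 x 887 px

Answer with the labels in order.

II, III, I

I: 1341/588 ≈ 2.281 → |2.281 − 2.000| = 0.281
II: 1582/777 ≈ 2.036 → |2.036 − 2.000| = 0.036
III: 1587/887 ≈ 1.789 → |1.789 − 2.000| = 0.211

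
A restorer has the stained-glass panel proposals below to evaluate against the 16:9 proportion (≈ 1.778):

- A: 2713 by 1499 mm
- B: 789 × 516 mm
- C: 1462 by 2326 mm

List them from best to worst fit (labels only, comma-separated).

Ratios: A = 2713 / 1499 ≈ 1.810; B = 789 / 516 ≈ 1.529; C = 2326 / 1462 ≈ 1.591.
|Δ from 1.778|: A 0.032; B 0.249; C 0.187.

A, C, B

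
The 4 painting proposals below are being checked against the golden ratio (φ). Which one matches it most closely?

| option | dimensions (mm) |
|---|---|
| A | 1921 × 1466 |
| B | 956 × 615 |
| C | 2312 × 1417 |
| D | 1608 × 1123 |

C

Ratios (long/short): A ≈ 1.310; B ≈ 1.554; C ≈ 1.632; D ≈ 1.432.
golden ratio ≈ 1.618; option C is nearest (Δ 0.014).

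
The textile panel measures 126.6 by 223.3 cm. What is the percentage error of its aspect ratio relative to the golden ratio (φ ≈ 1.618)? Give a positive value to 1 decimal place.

9.0%

Ratio = 223.3 / 126.6 ≈ 1.7638.
Ideal golden ratio ≈ 1.6180. |1.7638 − 1.6180| / 1.6180 ≈ 9.01% → 9.0%.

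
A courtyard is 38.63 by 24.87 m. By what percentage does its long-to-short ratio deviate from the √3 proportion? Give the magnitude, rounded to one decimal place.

Ratio = 38.63 / 24.87 ≈ 1.5533.
Ideal root-3 ≈ 1.7321. |1.5533 − 1.7321| / 1.7321 ≈ 10.32% → 10.3%.

10.3%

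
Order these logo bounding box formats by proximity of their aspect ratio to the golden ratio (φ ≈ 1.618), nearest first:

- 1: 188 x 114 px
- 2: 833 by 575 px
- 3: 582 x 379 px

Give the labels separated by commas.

1, 3, 2

Ratios: 1 = 188 / 114 ≈ 1.649; 2 = 833 / 575 ≈ 1.449; 3 = 582 / 379 ≈ 1.536.
|Δ from 1.618|: 1 0.031; 2 0.169; 3 0.082.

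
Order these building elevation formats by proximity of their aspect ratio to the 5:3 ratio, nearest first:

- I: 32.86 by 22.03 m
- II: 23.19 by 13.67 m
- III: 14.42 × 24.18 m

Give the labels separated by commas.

Ratios: I = 32.86 / 22.03 ≈ 1.492; II = 23.19 / 13.67 ≈ 1.696; III = 24.18 / 14.42 ≈ 1.677.
|Δ from 1.667|: I 0.175; II 0.029; III 0.010.

III, II, I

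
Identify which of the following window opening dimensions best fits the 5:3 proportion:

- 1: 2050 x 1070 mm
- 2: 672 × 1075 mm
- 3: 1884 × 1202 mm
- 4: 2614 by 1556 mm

Ratios (long/short): 1 ≈ 1.916; 2 ≈ 1.600; 3 ≈ 1.567; 4 ≈ 1.680.
5:3 ≈ 1.667; option 4 is nearest (Δ 0.013).

4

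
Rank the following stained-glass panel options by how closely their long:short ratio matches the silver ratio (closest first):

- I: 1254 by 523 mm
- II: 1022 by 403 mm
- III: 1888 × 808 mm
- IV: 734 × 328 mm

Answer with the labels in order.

I, III, II, IV

I: 1254/523 ≈ 2.398 → |2.398 − 2.414| = 0.016
II: 1022/403 ≈ 2.536 → |2.536 − 2.414| = 0.122
III: 1888/808 ≈ 2.337 → |2.337 − 2.414| = 0.077
IV: 734/328 ≈ 2.238 → |2.238 − 2.414| = 0.176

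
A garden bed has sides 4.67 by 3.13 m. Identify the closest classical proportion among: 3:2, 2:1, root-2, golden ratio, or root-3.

3:2

4.67/3.13 ≈ 1.492. Nearest candidates are 3:2 (1.500, off by 0.008) and root-2 (1.414, off by 0.078).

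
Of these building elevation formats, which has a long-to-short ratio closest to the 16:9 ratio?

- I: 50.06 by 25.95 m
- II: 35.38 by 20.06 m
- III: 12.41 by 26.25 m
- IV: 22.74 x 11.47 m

Ratios (long/short): I ≈ 1.929; II ≈ 1.764; III ≈ 2.115; IV ≈ 1.983.
16:9 ≈ 1.778; option II is nearest (Δ 0.014).

II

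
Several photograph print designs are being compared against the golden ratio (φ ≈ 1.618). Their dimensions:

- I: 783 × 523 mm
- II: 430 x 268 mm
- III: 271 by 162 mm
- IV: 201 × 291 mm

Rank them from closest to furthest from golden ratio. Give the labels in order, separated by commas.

II, III, I, IV

I: 783/523 ≈ 1.497 → |1.497 − 1.618| = 0.121
II: 430/268 ≈ 1.604 → |1.604 − 1.618| = 0.014
III: 271/162 ≈ 1.673 → |1.673 − 1.618| = 0.055
IV: 291/201 ≈ 1.448 → |1.448 − 1.618| = 0.170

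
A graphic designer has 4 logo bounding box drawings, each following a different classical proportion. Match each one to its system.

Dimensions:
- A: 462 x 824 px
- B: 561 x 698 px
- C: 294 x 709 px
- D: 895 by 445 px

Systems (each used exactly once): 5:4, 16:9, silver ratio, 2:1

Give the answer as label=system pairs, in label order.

A=16:9, B=5:4, C=silver ratio, D=2:1

Ratios: A ≈ 1.784; B ≈ 1.244; C ≈ 2.412; D ≈ 2.011.
Targets: 5:4 ≈ 1.250; 16:9 ≈ 1.778; silver ratio ≈ 2.414; 2:1 ≈ 2.000.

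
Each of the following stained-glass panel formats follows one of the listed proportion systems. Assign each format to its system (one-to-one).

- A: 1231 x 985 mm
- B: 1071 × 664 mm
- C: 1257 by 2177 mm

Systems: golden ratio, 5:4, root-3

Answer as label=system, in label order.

A=5:4, B=golden ratio, C=root-3

A = 1231/985 ≈ 1.250 → 5:4 (1.250)
B = 1071/664 ≈ 1.613 → golden ratio (1.618)
C = 2177/1257 ≈ 1.732 → root-3 (1.732)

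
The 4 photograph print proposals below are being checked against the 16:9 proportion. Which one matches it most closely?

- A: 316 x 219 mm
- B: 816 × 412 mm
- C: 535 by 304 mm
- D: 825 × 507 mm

C

Target 16:9 ≈ 1.778.
A: 1.443 (Δ0.335)  B: 1.981 (Δ0.203)  C: 1.760 (Δ0.018)  D: 1.627 (Δ0.151)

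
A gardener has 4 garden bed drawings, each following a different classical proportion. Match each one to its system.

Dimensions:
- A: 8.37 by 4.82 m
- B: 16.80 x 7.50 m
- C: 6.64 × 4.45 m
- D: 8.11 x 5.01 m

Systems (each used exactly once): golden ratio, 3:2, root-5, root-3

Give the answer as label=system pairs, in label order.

A = 8.37/4.82 ≈ 1.737 → root-3 (1.732)
B = 16.80/7.50 ≈ 2.240 → root-5 (2.236)
C = 6.64/4.45 ≈ 1.492 → 3:2 (1.500)
D = 8.11/5.01 ≈ 1.619 → golden ratio (1.618)

A=root-3, B=root-5, C=3:2, D=golden ratio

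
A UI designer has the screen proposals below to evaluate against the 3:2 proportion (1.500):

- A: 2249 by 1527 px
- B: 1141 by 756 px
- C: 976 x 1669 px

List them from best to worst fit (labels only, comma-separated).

A: 2249/1527 ≈ 1.473 → |1.473 − 1.500| = 0.027
B: 1141/756 ≈ 1.509 → |1.509 − 1.500| = 0.009
C: 1669/976 ≈ 1.710 → |1.710 − 1.500| = 0.210

B, A, C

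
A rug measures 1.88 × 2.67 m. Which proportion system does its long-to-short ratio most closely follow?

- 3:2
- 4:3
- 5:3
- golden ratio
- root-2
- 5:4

root-2

Ratio = 2.67 / 1.88 ≈ 1.420.
Distances: 3:2 1.500 (Δ 0.080); 4:3 1.333 (Δ 0.087); 5:3 1.667 (Δ 0.247); golden ratio 1.618 (Δ 0.198); root-2 1.414 (Δ 0.006); 5:4 1.250 (Δ 0.170).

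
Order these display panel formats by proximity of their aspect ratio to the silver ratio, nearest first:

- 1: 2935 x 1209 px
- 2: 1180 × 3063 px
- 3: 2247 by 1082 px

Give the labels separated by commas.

Ratios: 1 = 2935 / 1209 ≈ 2.428; 2 = 3063 / 1180 ≈ 2.596; 3 = 2247 / 1082 ≈ 2.077.
|Δ from 2.414|: 1 0.014; 2 0.182; 3 0.337.

1, 2, 3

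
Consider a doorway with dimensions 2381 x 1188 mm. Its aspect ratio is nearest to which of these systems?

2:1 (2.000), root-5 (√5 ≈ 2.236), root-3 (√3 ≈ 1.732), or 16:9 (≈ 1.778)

2:1

Ratio = 2381 / 1188 ≈ 2.004.
Distances: 2:1 2.000 (Δ 0.004); root-5 2.236 (Δ 0.232); root-3 1.732 (Δ 0.272); 16:9 1.778 (Δ 0.226).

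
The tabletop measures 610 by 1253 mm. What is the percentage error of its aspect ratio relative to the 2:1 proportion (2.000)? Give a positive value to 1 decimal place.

Ratio = 1253 / 610 ≈ 2.0541.
Ideal 2:1 = 2.0000. |2.0541 − 2.0000| / 2.0000 ≈ 2.71% → 2.7%.

2.7%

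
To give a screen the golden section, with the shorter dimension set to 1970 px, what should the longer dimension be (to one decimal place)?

golden ratio ≈ 1.61803.
Longer side = 1970 × 1.61803 ≈ 3187.519 → 3187.5 px.

3187.5 px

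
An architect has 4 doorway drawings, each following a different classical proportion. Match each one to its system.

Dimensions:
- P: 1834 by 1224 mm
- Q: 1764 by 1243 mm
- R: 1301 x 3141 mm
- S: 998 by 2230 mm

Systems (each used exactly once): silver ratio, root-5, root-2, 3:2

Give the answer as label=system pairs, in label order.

P=3:2, Q=root-2, R=silver ratio, S=root-5

P = 1834/1224 ≈ 1.498 → 3:2 (1.500)
Q = 1764/1243 ≈ 1.419 → root-2 (1.414)
R = 3141/1301 ≈ 2.414 → silver ratio (2.414)
S = 2230/998 ≈ 2.234 → root-5 (2.236)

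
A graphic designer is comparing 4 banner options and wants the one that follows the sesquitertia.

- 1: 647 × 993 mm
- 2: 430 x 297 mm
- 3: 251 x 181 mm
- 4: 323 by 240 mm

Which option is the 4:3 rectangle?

Ratios (long/short): 1 ≈ 1.535; 2 ≈ 1.448; 3 ≈ 1.387; 4 ≈ 1.346.
4:3 ≈ 1.333; option 4 is nearest (Δ 0.013).

4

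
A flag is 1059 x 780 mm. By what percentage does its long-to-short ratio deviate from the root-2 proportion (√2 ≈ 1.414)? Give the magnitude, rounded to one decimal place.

Ratio = 1059 / 780 ≈ 1.3577.
Ideal root-2 ≈ 1.4142. |1.3577 − 1.4142| / 1.4142 ≈ 4.00% → 4.0%.

4.0%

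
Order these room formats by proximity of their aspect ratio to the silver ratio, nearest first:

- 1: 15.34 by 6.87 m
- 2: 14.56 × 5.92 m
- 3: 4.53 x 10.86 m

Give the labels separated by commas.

1: 15.34/6.87 ≈ 2.233 → |2.233 − 2.414| = 0.181
2: 14.56/5.92 ≈ 2.459 → |2.459 − 2.414| = 0.045
3: 10.86/4.53 ≈ 2.397 → |2.397 − 2.414| = 0.017

3, 2, 1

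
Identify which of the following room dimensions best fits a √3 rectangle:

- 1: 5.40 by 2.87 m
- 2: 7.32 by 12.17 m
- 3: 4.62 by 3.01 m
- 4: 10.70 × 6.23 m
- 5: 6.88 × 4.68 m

Ratios (long/short): 1 ≈ 1.882; 2 ≈ 1.663; 3 ≈ 1.535; 4 ≈ 1.717; 5 ≈ 1.470.
root-3 ≈ 1.732; option 4 is nearest (Δ 0.015).

4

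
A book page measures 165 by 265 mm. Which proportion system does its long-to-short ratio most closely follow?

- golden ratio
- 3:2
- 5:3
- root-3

265/165 ≈ 1.606. Nearest candidates are golden ratio (1.618, off by 0.012) and 5:3 (1.667, off by 0.061).

golden ratio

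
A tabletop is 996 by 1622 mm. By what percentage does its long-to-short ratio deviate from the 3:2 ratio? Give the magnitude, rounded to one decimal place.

Ratio = 1622 / 996 ≈ 1.6285.
Ideal 3:2 = 1.5000. |1.6285 − 1.5000| / 1.5000 ≈ 8.57% → 8.6%.

8.6%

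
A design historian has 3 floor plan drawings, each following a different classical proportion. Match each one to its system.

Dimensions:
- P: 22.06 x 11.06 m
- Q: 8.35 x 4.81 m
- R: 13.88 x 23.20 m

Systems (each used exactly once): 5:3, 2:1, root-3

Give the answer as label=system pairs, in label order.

P=2:1, Q=root-3, R=5:3

P = 22.06/11.06 ≈ 1.995 → 2:1 (2.000)
Q = 8.35/4.81 ≈ 1.736 → root-3 (1.732)
R = 23.20/13.88 ≈ 1.671 → 5:3 (1.667)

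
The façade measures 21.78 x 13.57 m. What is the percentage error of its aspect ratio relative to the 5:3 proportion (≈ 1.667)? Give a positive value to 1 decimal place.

Ratio = 21.78 / 13.57 ≈ 1.6050.
Ideal 5:3 ≈ 1.6667. |1.6050 − 1.6667| / 1.6667 ≈ 3.70% → 3.7%.

3.7%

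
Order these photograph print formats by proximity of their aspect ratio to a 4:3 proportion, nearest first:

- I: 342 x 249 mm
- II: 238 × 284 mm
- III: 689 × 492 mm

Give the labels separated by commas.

I, III, II

I: 342/249 ≈ 1.373 → |1.373 − 1.333| = 0.040
II: 284/238 ≈ 1.193 → |1.193 − 1.333| = 0.140
III: 689/492 ≈ 1.400 → |1.400 − 1.333| = 0.067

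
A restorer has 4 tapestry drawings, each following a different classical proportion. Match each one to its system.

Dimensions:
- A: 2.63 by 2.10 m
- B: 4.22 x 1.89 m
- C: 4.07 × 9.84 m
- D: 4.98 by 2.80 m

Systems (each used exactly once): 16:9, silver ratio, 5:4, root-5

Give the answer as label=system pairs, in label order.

A = 2.63/2.10 ≈ 1.252 → 5:4 (1.250)
B = 4.22/1.89 ≈ 2.233 → root-5 (2.236)
C = 9.84/4.07 ≈ 2.418 → silver ratio (2.414)
D = 4.98/2.80 ≈ 1.779 → 16:9 (1.778)

A=5:4, B=root-5, C=silver ratio, D=16:9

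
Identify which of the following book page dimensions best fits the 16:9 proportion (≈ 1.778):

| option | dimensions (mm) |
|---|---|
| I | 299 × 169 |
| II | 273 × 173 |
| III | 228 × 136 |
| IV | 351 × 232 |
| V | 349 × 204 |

Ratios (long/short): I ≈ 1.769; II ≈ 1.578; III ≈ 1.676; IV ≈ 1.513; V ≈ 1.711.
16:9 ≈ 1.778; option I is nearest (Δ 0.009).

I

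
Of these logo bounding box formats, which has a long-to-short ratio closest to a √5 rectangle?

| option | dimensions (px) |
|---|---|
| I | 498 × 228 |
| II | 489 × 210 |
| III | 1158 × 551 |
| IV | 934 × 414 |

Target root-5 ≈ 2.236.
I: 2.184 (Δ0.052)  II: 2.329 (Δ0.093)  III: 2.102 (Δ0.134)  IV: 2.256 (Δ0.020)

IV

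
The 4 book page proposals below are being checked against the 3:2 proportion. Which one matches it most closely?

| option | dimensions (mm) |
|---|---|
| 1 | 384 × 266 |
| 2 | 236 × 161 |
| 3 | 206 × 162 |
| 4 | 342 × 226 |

4

Ratios (long/short): 1 ≈ 1.444; 2 ≈ 1.466; 3 ≈ 1.272; 4 ≈ 1.513.
3:2 ≈ 1.500; option 4 is nearest (Δ 0.013).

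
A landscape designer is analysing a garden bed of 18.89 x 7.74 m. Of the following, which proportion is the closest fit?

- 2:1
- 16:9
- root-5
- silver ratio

Ratio = 18.89 / 7.74 ≈ 2.441.
Distances: 2:1 2.000 (Δ 0.441); 16:9 1.778 (Δ 0.663); root-5 2.236 (Δ 0.205); silver ratio 2.414 (Δ 0.027).

silver ratio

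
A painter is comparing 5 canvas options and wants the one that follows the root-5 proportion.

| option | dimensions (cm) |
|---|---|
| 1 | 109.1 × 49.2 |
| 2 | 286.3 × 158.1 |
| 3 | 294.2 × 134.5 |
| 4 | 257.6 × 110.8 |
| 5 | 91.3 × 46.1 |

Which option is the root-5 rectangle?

1

Target root-5 ≈ 2.236.
1: 2.217 (Δ0.019)  2: 1.811 (Δ0.425)  3: 2.187 (Δ0.049)  4: 2.325 (Δ0.089)  5: 1.980 (Δ0.256)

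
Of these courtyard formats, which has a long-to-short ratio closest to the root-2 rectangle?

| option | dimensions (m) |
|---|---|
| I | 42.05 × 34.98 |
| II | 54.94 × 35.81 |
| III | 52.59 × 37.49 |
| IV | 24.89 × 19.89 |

Target root-2 ≈ 1.414.
I: 1.202 (Δ0.212)  II: 1.534 (Δ0.120)  III: 1.403 (Δ0.011)  IV: 1.251 (Δ0.163)

III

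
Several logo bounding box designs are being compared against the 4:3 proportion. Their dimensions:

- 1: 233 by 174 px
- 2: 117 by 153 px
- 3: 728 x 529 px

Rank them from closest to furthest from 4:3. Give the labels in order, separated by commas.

1: 233/174 ≈ 1.339 → |1.339 − 1.333| = 0.006
2: 153/117 ≈ 1.308 → |1.308 − 1.333| = 0.025
3: 728/529 ≈ 1.376 → |1.376 − 1.333| = 0.043

1, 2, 3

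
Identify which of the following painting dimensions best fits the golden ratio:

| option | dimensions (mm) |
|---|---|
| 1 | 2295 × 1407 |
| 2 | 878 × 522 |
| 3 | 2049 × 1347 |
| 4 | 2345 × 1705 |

1

Target golden ratio ≈ 1.618.
1: 1.631 (Δ0.013)  2: 1.682 (Δ0.064)  3: 1.521 (Δ0.097)  4: 1.375 (Δ0.243)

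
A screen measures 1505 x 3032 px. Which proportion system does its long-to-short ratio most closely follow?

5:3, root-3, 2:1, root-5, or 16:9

2:1

Ratio = 3032 / 1505 ≈ 2.015.
Distances: 5:3 1.667 (Δ 0.348); root-3 1.732 (Δ 0.283); 2:1 2.000 (Δ 0.015); root-5 2.236 (Δ 0.221); 16:9 1.778 (Δ 0.237).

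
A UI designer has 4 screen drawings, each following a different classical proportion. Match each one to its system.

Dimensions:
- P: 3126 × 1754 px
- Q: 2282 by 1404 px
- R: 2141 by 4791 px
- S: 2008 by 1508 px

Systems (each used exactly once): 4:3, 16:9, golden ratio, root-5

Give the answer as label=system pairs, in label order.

P=16:9, Q=golden ratio, R=root-5, S=4:3

Ratios: P ≈ 1.782; Q ≈ 1.625; R ≈ 2.238; S ≈ 1.332.
Targets: 4:3 ≈ 1.333; 16:9 ≈ 1.778; golden ratio ≈ 1.618; root-5 ≈ 2.236.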